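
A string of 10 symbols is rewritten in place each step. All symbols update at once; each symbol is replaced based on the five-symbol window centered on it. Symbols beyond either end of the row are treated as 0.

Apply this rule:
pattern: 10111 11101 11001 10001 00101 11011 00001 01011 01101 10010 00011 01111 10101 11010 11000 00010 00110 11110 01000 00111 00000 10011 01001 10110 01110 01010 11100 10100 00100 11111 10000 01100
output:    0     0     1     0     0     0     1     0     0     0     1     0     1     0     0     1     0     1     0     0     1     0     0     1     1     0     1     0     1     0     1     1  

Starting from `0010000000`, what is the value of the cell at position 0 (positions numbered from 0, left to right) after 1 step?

1

1110111111
position 0 holds 1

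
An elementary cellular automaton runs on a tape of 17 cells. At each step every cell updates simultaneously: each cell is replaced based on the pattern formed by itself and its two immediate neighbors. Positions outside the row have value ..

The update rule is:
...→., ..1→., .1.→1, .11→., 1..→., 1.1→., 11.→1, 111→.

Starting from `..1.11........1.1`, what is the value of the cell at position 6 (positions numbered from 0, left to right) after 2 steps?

.

..1..1........1.1
..1..1........1.1
position 6 holds .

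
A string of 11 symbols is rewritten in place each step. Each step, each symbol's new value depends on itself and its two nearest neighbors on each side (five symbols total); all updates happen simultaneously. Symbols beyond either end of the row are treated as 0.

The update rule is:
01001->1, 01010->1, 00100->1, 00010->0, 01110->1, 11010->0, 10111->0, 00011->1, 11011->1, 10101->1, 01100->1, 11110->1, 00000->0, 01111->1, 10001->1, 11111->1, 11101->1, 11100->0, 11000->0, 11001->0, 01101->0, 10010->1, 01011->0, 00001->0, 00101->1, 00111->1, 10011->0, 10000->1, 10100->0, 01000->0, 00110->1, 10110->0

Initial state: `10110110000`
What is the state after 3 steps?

11100110011

step 1: 10001010100
step 2: 10101111001
step 3: 11100110011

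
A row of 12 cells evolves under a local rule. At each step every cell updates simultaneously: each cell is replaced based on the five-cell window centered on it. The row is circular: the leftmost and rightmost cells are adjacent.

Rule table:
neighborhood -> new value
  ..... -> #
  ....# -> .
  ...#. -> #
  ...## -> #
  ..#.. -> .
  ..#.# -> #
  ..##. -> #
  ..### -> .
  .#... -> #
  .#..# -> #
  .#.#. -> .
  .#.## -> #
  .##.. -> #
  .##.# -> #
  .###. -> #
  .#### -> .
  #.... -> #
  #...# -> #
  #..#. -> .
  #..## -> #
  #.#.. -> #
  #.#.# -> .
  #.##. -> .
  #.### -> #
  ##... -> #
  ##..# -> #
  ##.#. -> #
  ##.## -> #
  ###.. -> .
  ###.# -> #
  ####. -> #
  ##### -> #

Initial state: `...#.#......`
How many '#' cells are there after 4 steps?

11

#.##.#######
##.###.#####
########.###
##########.#
count of #: 11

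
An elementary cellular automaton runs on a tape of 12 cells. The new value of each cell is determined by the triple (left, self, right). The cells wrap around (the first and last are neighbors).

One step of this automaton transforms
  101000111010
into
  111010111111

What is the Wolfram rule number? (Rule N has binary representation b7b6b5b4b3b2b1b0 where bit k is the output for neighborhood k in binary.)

237

position 7: 111 → 1  (bit 7 = 1)
position 8: 110 → 1  (bit 6 = 1)
position 1: 101 → 1  (bit 5 = 1)
position 3: 100 → 0  (bit 4 = 0)
position 6: 011 → 1  (bit 3 = 1)
position 0: 010 → 1  (bit 2 = 1)
position 5: 001 → 0  (bit 1 = 0)
position 4: 000 → 1  (bit 0 = 1)
bits b7..b0 = 11101101 = 237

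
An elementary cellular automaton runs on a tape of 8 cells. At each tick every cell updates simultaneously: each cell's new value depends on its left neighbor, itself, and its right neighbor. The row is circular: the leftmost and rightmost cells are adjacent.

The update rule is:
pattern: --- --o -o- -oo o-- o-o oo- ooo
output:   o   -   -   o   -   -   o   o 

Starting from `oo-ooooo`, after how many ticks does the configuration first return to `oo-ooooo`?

oo-ooooo

1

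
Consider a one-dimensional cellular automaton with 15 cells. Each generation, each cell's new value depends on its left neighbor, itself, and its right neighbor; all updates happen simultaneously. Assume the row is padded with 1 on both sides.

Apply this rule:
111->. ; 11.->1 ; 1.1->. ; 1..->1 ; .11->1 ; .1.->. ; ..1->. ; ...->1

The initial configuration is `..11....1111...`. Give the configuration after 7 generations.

1.11111.1..111.
1.1...1..1.1.1.
1..11..1.......
11.111..111111.
.1.1.11.1....1.
.....11..111...
1111.111.1.111.

1111.111.1.111.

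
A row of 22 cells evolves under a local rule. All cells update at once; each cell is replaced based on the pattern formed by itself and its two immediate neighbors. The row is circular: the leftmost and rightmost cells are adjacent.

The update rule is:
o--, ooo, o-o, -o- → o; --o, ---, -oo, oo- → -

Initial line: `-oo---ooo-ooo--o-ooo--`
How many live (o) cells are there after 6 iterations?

14

---o---o-o-o-o-oo-o-o-
---oo--oooooooo--ooooo
o----o--oooooo-o--ooo-
oo---oo--oooo-ooo--o-o
o-o----o--oo-o-o-o-oo-
oooo---oo---ooooooo--o
count of o: 14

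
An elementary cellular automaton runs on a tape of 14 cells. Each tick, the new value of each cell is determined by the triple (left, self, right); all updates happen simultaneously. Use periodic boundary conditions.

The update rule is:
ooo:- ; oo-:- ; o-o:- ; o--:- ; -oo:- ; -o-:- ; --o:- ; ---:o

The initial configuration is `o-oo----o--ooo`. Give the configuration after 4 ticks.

-----oo-------
oooo----oooooo
-----oo-------  (repeats tick 1; period 2)
tick 4: oooo----oooooo

oooo----oooooo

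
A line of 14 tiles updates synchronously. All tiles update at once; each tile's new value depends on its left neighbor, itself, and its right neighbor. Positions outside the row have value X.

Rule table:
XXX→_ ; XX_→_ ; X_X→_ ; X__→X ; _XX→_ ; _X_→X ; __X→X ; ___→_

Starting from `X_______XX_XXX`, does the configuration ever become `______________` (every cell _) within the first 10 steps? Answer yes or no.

_X_____X______
_XX___XXX____X
___X_X___X__X_
X_XX_XX_XXXXX_
______________
all cells are _ at step 5

yes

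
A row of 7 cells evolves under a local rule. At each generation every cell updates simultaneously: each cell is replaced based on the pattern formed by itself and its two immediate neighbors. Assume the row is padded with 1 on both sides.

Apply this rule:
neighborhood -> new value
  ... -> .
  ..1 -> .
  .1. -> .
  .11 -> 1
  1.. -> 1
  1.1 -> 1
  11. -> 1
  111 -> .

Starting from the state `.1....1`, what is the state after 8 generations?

.11.111

1.1...1
11.1..1
.11.1.1
1111.11
...111.
1..1.11
11..11.
.11.111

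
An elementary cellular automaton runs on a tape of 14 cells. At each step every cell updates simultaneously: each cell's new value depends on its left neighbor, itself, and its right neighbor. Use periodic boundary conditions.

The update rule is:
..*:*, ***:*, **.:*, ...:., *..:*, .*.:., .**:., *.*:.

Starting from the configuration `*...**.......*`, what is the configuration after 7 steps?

*.*.*.*..*.*..

**.*.**.....*.
.*....**...*..
*.*..*.**.*.*.
...**...*.....
..*.**.*.*....
.*...*....*...
*.*.*.*..*.*..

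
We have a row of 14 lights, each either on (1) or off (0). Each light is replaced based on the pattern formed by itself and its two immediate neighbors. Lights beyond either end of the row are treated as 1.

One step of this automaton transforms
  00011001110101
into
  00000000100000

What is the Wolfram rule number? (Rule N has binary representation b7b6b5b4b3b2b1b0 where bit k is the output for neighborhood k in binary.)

position 8: 111 → 1  (bit 7 = 1)
position 4: 110 → 0  (bit 6 = 0)
position 10: 101 → 0  (bit 5 = 0)
position 0: 100 → 0  (bit 4 = 0)
position 3: 011 → 0  (bit 3 = 0)
position 11: 010 → 0  (bit 2 = 0)
position 2: 001 → 0  (bit 1 = 0)
position 1: 000 → 0  (bit 0 = 0)
bits b7..b0 = 10000000 = 128

128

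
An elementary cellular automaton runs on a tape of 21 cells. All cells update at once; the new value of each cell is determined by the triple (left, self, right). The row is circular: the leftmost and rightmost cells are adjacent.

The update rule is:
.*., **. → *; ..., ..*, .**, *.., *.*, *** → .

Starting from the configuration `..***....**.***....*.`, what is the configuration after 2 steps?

....*.....*...*....*.

step 1: ....*.....*...*....*.
step 2: ....*.....*...*....*.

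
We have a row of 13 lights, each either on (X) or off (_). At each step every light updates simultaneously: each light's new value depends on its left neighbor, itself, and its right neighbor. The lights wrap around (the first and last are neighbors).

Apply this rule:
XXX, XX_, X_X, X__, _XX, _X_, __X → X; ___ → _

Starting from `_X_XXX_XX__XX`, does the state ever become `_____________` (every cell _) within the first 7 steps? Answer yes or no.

XXXXXXXXXXXXX
XXXXXXXXXXXXX  (fixed point — unchanged through step 7)
step 7 is XXXXXXXXXXXXX, still not uniform _

no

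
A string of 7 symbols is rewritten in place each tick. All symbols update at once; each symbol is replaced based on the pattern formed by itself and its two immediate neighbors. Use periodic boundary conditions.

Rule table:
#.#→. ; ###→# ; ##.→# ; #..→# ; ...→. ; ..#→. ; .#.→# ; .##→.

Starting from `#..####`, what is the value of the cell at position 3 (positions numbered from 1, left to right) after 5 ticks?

##..###
###..##
####..#
#####..
.#####.
position 3 holds #

#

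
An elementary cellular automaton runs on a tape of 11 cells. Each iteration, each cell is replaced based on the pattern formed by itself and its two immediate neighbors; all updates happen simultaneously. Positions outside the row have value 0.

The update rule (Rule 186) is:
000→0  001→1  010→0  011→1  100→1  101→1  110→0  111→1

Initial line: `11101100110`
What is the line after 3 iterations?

01101110101

11011011101
10110111010
01101110101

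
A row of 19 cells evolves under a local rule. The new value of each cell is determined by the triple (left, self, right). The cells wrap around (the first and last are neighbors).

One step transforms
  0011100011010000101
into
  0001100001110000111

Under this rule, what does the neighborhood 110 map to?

At position 4 the neighborhood is 110; the next row has 1 there.

1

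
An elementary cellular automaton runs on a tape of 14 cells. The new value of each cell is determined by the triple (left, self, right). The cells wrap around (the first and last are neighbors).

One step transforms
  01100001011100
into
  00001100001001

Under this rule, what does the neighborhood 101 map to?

At position 8 the neighborhood is 101; the next row has 0 there.

0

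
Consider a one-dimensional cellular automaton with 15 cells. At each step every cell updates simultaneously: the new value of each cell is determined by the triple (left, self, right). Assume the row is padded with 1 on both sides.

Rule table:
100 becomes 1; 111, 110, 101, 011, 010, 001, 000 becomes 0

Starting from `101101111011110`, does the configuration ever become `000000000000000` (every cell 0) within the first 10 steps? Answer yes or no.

000000000000000
all cells are 0 at step 1

yes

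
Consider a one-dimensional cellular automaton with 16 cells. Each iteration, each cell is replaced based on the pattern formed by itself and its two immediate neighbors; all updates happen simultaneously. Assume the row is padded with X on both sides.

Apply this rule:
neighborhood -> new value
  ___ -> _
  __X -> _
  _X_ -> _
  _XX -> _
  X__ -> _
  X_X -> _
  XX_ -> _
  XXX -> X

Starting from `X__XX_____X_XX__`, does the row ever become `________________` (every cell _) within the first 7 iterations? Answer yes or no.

yes

________________
all cells are _ at iteration 1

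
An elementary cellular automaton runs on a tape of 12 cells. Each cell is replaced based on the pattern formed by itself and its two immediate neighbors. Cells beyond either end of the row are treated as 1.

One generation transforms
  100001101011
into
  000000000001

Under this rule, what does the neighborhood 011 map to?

At position 5 the neighborhood is 011; the next row has 0 there.

0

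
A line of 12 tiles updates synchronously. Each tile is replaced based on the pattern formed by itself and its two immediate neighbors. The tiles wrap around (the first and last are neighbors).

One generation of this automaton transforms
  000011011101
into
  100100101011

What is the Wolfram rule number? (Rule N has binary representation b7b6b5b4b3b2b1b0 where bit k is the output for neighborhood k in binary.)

position 8: 111 → 1  (bit 7 = 1)
position 5: 110 → 0  (bit 6 = 0)
position 6: 101 → 1  (bit 5 = 1)
position 0: 100 → 1  (bit 4 = 1)
position 4: 011 → 0  (bit 3 = 0)
position 11: 010 → 1  (bit 2 = 1)
position 3: 001 → 1  (bit 1 = 1)
position 1: 000 → 0  (bit 0 = 0)
bits b7..b0 = 10110110 = 182

182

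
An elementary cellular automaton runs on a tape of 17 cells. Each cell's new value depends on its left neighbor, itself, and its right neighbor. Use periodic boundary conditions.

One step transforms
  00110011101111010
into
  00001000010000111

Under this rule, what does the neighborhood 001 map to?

At position 1 the neighborhood is 001; the next row has 0 there.

0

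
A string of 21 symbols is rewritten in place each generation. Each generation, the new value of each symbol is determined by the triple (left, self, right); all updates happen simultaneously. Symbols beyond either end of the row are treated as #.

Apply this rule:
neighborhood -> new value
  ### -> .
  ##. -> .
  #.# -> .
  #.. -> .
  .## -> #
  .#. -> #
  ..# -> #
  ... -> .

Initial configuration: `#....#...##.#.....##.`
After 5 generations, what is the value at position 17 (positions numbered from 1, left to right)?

.

generation 1: ....##..##..#....##..
generation 2: ...##..##..##...##..#
generation 3: ..##..##..##...##..##
generation 4: .##..##..##...##..##.
generation 5: .#..##..##...##..##..
position 17 holds .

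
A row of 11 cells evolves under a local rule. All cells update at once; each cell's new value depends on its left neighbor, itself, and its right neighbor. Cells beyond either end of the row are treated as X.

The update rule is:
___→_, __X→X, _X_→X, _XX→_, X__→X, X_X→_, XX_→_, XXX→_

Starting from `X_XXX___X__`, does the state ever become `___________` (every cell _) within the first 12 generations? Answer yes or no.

generation 1: _____X_XXXX
generation 2: X___XX_____
generation 3: _X_X__X___X
generation 4: _X_XXXXX_X_
generation 5: _X_______X_
generation 6: _XX_____XX_
generation 7: ___X___X___
generation 8: X_XXX_XXX_X
generation 9: ___________
all cells are _ at generation 9

yes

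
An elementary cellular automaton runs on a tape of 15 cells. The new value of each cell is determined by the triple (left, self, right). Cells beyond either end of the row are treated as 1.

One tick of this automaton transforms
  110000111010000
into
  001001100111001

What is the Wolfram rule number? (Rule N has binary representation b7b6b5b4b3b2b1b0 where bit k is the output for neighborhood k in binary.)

62

position 0: 111 → 0  (bit 7 = 0)
position 1: 110 → 0  (bit 6 = 0)
position 9: 101 → 1  (bit 5 = 1)
position 2: 100 → 1  (bit 4 = 1)
position 6: 011 → 1  (bit 3 = 1)
position 10: 010 → 1  (bit 2 = 1)
position 5: 001 → 1  (bit 1 = 1)
position 3: 000 → 0  (bit 0 = 0)
bits b7..b0 = 00111110 = 62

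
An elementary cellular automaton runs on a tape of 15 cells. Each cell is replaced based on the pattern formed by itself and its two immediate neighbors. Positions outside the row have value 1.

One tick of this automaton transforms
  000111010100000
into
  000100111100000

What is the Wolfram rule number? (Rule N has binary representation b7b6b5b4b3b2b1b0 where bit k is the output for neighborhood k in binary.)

44

position 4: 111 → 0  (bit 7 = 0)
position 5: 110 → 0  (bit 6 = 0)
position 6: 101 → 1  (bit 5 = 1)
position 0: 100 → 0  (bit 4 = 0)
position 3: 011 → 1  (bit 3 = 1)
position 7: 010 → 1  (bit 2 = 1)
position 2: 001 → 0  (bit 1 = 0)
position 1: 000 → 0  (bit 0 = 0)
bits b7..b0 = 00101100 = 44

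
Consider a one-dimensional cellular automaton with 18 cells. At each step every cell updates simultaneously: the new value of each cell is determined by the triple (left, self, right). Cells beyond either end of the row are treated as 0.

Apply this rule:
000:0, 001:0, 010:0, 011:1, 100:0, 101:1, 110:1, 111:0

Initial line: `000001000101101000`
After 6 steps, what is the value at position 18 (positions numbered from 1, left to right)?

step 1: 000000000011110000
step 2: 000000000010010000
step 3: 000000000000000000
step 4: 000000000000000000  (fixed point — unchanged through step 6)
position 18 holds 0

0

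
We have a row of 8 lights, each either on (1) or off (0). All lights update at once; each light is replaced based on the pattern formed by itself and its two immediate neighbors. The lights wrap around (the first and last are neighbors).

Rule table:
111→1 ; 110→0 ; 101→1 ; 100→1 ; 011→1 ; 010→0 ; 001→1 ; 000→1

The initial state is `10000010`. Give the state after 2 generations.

11111010

01111101
11111010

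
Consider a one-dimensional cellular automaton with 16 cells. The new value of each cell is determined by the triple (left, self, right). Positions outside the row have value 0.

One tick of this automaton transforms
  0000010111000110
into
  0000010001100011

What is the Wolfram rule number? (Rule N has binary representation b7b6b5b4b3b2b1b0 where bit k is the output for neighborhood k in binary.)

position 8: 111 → 0  (bit 7 = 0)
position 9: 110 → 1  (bit 6 = 1)
position 6: 101 → 0  (bit 5 = 0)
position 10: 100 → 1  (bit 4 = 1)
position 7: 011 → 0  (bit 3 = 0)
position 5: 010 → 1  (bit 2 = 1)
position 4: 001 → 0  (bit 1 = 0)
position 0: 000 → 0  (bit 0 = 0)
bits b7..b0 = 01010100 = 84

84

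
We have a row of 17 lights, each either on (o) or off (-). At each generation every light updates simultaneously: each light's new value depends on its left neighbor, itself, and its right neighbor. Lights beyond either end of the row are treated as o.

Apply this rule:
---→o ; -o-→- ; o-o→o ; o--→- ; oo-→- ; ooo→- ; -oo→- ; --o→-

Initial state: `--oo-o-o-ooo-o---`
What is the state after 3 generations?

o-----o-----ooo--

----o-o-o---o--o-
-oo--o-o--o-----o
o-----o-----ooo--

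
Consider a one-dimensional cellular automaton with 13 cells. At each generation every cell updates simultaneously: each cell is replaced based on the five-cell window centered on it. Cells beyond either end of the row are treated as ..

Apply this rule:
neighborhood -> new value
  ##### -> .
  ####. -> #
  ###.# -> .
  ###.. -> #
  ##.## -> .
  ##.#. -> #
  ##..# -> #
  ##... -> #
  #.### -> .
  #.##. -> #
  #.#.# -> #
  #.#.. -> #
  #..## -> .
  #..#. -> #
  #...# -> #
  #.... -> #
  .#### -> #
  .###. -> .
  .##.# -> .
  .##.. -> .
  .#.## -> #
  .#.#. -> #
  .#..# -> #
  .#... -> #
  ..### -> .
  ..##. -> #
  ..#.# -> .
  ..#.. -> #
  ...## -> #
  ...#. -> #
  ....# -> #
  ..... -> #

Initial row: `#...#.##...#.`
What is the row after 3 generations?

####.##.#####
.##..#...#.##
##.######.##.

##.######.##.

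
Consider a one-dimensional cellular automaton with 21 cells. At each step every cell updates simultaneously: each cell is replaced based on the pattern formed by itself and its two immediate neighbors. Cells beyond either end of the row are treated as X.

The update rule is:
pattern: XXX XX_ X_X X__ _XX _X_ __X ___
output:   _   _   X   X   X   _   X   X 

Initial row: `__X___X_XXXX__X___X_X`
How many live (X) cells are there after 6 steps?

step 1: XX_XXX_XX___XX_XXX_XX
step 2: __XX__XX_XXXX_XX__XX_
step 3: XXX_XXX_XX___XX_XXX_X
step 4: ___XX__XX_XXXX_XX__XX
step 5: XXXX_XXX_XX___XX_XXX_
step 6: ____XX__XX_XXXX_XX__X
count of X: 11

11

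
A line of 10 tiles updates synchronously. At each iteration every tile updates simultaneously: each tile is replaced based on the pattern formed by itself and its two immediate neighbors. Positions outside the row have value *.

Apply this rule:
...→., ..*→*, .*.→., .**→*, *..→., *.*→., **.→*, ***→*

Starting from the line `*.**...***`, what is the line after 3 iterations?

*.**..****
*.**.*****
*.**.*****

*.**.*****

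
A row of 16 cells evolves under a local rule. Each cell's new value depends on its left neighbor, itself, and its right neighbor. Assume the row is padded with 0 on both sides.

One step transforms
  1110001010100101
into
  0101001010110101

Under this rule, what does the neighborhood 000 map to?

0

At position 4 the neighborhood is 000; the next row has 0 there.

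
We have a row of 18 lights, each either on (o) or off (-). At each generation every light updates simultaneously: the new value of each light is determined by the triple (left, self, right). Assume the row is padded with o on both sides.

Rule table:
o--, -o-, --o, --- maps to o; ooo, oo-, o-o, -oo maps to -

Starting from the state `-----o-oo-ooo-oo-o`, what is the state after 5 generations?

generation 1: oooooo------------
generation 2: ------oooooooooooo
generation 3: oooooo------------  (repeats generation 1; period 2)
generation 5: oooooo------------

oooooo------------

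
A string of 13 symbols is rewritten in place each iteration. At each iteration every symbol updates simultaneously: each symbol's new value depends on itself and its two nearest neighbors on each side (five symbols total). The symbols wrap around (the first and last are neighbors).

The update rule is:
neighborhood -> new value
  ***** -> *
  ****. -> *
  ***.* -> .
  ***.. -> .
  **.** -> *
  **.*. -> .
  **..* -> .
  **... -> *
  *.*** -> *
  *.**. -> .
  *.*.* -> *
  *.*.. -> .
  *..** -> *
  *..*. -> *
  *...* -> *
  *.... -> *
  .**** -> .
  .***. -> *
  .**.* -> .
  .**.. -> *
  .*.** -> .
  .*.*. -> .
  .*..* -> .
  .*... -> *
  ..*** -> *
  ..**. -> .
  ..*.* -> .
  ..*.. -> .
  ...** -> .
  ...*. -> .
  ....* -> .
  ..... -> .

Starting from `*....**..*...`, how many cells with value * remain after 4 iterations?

.**...*.*.**.
*.***...*..*.
*.**.**...*..
....*.***...*
count of *: 5

5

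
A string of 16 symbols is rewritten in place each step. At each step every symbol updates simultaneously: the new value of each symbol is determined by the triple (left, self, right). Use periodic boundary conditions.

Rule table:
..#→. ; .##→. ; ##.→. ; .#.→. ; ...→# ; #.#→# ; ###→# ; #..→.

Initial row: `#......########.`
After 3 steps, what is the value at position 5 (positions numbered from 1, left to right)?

.

..####..######.#
...##....####.#.
##....##..##.#..
position 5 holds .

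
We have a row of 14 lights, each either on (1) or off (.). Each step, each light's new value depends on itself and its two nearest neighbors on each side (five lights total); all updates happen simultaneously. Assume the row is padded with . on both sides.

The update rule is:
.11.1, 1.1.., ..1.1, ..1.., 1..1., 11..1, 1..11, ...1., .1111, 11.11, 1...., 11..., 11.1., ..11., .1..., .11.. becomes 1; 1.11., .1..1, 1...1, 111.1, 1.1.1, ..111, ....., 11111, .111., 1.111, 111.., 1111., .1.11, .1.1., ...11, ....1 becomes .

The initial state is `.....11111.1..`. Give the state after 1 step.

......1...1111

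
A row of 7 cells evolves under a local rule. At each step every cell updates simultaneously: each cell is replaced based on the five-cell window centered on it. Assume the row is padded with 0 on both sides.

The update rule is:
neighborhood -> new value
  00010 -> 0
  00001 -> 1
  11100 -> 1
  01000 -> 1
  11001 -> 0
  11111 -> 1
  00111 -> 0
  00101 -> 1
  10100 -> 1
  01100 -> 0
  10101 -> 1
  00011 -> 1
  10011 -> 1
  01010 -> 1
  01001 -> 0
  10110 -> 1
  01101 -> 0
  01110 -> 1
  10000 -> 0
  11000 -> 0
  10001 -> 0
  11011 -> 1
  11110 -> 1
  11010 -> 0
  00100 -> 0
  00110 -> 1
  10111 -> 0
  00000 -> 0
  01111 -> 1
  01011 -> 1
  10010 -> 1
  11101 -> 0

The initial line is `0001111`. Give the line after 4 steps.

0010110

0110111
1101011
1001110
0010110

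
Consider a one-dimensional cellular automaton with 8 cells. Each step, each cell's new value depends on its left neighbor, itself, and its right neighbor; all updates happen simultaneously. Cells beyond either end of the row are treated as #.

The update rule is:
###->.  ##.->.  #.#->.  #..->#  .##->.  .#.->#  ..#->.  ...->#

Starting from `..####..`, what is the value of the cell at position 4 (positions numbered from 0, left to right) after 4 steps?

step 1: #.....#.
step 2: .####.#.
step 3: ......#.
step 4: #####.#.
position 4 holds #

#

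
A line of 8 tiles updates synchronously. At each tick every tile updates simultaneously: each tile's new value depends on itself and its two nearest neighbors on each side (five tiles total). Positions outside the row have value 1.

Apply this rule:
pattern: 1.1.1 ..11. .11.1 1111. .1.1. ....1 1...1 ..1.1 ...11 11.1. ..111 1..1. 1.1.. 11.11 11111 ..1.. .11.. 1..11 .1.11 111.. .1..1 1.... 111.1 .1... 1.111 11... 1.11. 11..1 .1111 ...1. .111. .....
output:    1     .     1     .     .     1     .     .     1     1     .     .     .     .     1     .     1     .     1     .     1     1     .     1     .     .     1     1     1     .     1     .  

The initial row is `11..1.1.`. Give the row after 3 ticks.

.1...11.

..1...11
1..1.1.1
.1...11.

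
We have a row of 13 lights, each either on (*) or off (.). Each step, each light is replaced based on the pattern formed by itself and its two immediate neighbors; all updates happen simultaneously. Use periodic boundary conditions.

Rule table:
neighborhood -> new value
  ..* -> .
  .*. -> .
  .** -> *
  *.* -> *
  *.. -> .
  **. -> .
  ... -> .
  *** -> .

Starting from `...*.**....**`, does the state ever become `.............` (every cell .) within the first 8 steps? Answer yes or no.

step 1: ....**.....*.
step 2: ....*........
step 3: .............
all cells are . at step 3

yes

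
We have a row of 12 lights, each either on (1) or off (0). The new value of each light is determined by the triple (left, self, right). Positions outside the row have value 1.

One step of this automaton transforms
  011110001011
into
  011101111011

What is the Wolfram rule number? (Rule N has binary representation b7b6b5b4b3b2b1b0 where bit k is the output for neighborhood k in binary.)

position 2: 111 → 1  (bit 7 = 1)
position 4: 110 → 0  (bit 6 = 0)
position 0: 101 → 0  (bit 5 = 0)
position 5: 100 → 1  (bit 4 = 1)
position 1: 011 → 1  (bit 3 = 1)
position 8: 010 → 1  (bit 2 = 1)
position 7: 001 → 1  (bit 1 = 1)
position 6: 000 → 1  (bit 0 = 1)
bits b7..b0 = 10011111 = 159

159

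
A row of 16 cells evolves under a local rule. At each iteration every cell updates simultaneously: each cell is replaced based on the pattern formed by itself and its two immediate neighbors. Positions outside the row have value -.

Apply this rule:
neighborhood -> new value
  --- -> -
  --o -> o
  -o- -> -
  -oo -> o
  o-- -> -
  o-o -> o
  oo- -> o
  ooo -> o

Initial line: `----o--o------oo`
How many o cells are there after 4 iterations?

---o--o------ooo
--o--o------oooo
-o--o------ooooo
o--o------oooooo
count of o: 8

8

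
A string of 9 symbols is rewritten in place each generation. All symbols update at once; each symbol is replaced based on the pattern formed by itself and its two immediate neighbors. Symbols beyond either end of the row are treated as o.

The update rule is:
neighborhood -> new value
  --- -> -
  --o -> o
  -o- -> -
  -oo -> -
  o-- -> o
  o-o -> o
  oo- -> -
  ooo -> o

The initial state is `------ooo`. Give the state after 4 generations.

-o--o-o-o

generation 1: o----o-oo
generation 2: -o--o-o-o
generation 3: o-oo-o-o-
generation 4: -o--o-o-o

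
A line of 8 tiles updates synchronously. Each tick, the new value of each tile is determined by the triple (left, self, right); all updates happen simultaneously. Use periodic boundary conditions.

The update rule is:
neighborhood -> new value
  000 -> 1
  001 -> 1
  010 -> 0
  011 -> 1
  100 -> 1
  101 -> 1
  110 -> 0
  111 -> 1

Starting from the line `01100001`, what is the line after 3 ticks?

01111011

11011110
10111101
01111011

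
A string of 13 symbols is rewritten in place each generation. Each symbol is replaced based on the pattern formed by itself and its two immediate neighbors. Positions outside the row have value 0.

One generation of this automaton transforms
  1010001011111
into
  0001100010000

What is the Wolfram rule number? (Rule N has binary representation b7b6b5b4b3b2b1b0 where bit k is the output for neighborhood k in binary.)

25

position 9: 111 → 0  (bit 7 = 0)
position 12: 110 → 0  (bit 6 = 0)
position 1: 101 → 0  (bit 5 = 0)
position 3: 100 → 1  (bit 4 = 1)
position 8: 011 → 1  (bit 3 = 1)
position 0: 010 → 0  (bit 2 = 0)
position 5: 001 → 0  (bit 1 = 0)
position 4: 000 → 1  (bit 0 = 1)
bits b7..b0 = 00011001 = 25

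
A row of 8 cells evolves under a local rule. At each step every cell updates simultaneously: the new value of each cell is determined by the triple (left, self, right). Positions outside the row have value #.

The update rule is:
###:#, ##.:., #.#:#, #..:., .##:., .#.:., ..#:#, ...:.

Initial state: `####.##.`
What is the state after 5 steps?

###.#..#
##.#..#.
#.#..#.#
.#..#.#.
#..#.#.#

#..#.#.#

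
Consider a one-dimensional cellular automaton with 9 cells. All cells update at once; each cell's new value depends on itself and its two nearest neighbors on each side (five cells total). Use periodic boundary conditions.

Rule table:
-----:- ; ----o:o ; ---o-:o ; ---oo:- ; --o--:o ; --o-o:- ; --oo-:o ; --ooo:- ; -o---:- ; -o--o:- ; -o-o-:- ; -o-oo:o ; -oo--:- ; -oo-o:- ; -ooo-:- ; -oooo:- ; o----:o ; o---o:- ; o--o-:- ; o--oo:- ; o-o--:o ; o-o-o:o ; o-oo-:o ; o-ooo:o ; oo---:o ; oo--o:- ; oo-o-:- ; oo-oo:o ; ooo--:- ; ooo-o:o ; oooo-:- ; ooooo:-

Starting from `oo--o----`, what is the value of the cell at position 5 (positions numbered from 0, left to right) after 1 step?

o---o-oo-
position 5 holds -

-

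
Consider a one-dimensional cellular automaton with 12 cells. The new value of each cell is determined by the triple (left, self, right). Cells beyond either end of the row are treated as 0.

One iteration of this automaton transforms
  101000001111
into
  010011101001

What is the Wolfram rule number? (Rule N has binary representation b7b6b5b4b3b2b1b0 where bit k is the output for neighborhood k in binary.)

105

position 9: 111 → 0  (bit 7 = 0)
position 11: 110 → 1  (bit 6 = 1)
position 1: 101 → 1  (bit 5 = 1)
position 3: 100 → 0  (bit 4 = 0)
position 8: 011 → 1  (bit 3 = 1)
position 0: 010 → 0  (bit 2 = 0)
position 7: 001 → 0  (bit 1 = 0)
position 4: 000 → 1  (bit 0 = 1)
bits b7..b0 = 01101001 = 105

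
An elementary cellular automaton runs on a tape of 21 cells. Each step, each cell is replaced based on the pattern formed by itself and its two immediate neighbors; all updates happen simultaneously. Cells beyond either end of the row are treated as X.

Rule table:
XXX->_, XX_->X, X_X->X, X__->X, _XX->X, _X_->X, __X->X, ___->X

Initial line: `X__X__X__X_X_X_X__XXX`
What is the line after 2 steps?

XXXXXXXXXXXXXXXXXXX__
__________________XXX

__________________XXX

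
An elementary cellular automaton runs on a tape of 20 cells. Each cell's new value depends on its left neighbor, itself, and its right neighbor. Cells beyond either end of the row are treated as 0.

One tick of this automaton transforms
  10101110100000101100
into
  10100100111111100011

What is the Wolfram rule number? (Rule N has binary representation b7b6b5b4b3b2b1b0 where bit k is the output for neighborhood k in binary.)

position 5: 111 → 1  (bit 7 = 1)
position 6: 110 → 0  (bit 6 = 0)
position 1: 101 → 0  (bit 5 = 0)
position 9: 100 → 1  (bit 4 = 1)
position 4: 011 → 0  (bit 3 = 0)
position 0: 010 → 1  (bit 2 = 1)
position 13: 001 → 1  (bit 1 = 1)
position 10: 000 → 1  (bit 0 = 1)
bits b7..b0 = 10010111 = 151

151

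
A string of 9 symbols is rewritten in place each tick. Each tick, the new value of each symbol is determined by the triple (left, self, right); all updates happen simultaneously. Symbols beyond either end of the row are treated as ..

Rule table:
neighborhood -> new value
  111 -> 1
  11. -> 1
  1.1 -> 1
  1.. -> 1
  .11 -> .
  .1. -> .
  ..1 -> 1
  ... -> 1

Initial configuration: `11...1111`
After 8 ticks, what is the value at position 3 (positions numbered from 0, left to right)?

.1111.111
1.1111.11
.1.1111.1
1.1.1111.
.1.1.1111
1.1.1.111
.1.1.1.11
1.1.1.1.1
position 3 holds .

.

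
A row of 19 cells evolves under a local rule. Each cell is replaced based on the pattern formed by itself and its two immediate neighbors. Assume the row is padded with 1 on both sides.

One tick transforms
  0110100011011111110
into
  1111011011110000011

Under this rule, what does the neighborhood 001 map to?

At position 7 the neighborhood is 001; the next row has 0 there.

0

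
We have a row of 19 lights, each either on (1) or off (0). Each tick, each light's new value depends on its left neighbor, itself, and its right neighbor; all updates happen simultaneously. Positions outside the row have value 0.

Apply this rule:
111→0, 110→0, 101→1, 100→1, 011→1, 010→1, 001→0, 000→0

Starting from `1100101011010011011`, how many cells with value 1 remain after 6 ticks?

13

1010111110111010110
1111100001100111101
1000010001010100011
1100011001111110010
1010010101000001011
1111011111100001110
count of 1: 13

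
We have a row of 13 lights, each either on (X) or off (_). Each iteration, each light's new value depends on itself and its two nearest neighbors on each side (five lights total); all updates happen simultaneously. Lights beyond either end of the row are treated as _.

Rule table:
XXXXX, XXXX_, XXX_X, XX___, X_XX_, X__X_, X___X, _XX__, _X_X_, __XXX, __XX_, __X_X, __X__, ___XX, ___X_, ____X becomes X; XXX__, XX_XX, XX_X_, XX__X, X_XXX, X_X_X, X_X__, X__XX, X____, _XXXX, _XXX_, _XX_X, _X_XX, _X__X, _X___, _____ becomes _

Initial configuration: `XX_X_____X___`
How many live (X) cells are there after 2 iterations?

5

X______XXX___
X____XXX__X__
count of X: 5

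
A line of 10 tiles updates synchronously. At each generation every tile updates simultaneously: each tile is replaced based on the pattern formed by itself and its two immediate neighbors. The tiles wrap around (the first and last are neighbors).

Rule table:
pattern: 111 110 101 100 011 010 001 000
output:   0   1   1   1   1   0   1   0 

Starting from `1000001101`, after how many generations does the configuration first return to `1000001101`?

1100011111
0110110000
1111111000
1000001101

4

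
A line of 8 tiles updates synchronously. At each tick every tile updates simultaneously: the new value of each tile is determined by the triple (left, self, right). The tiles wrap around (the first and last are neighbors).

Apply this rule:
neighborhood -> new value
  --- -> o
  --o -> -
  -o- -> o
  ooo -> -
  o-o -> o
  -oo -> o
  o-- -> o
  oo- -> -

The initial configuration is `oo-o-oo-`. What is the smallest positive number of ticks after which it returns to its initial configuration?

24

o-oooo-o
-oo---oo
oo-oo-o-
o-oo-ooo
-oo-oo--
-o-oo-oo
oooo-oo-
o---oo-o
-oo-o-oo
oo-oooo-
o-oo---o
-oo-oo-o
oo-oo-oo
--oo-oo-
o-o-oo-o
-oooo-oo
oo---oo-
o-oo-o-o
-oo-oooo
oo-oo---
o-oo-oo-
ooo-oo-o
---oo-oo
oo-o-oo-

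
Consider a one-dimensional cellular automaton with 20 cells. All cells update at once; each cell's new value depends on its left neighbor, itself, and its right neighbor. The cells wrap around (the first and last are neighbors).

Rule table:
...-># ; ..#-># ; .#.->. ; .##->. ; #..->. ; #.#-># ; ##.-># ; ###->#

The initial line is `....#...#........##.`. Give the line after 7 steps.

###.#.###.#.#.#.####

####..##..#######.#.
.###.#.#.#.#######.#
#.###.#.#.#.#######.
.#.###.#.#.#.#######
#.#.###.#.#.#.######
##.#.###.#.#.#.#####
###.#.###.#.#.#.####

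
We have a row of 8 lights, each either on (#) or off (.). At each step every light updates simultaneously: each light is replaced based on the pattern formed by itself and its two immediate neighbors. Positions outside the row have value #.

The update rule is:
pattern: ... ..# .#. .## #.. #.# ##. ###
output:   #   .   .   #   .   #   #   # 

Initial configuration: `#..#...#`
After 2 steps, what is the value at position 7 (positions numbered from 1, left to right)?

#....#.#
#.##..##
position 7 holds #

#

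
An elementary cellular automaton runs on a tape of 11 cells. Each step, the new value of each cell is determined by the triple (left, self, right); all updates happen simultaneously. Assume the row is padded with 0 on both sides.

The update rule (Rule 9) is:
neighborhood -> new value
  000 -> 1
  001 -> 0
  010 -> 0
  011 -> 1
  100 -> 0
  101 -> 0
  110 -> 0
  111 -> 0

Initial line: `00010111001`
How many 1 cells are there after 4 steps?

11000100000
10010001111
00000101000
11110000011
count of 1: 6

6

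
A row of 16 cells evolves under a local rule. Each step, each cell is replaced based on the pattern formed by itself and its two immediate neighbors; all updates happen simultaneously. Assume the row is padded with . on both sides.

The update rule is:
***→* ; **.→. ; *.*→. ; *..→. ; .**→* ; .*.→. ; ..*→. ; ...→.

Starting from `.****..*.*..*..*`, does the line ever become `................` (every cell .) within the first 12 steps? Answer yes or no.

yes

.***............
.**.............
.*..............
................
all cells are . at step 4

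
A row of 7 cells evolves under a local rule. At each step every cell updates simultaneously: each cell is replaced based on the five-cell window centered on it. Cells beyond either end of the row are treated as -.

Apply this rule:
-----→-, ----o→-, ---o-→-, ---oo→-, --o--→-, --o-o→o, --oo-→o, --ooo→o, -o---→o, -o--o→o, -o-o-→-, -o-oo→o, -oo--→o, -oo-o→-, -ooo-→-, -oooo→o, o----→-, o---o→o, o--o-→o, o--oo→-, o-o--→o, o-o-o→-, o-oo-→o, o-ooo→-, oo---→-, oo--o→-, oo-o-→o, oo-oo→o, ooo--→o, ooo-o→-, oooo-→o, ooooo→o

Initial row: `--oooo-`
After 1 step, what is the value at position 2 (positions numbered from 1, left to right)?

-

--oooo-
position 2 holds -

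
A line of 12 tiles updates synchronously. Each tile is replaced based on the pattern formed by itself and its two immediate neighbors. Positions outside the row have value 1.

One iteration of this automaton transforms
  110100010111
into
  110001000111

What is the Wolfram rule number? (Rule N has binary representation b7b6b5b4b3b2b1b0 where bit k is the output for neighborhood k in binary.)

position 0: 111 → 1  (bit 7 = 1)
position 1: 110 → 1  (bit 6 = 1)
position 2: 101 → 0  (bit 5 = 0)
position 4: 100 → 0  (bit 4 = 0)
position 9: 011 → 1  (bit 3 = 1)
position 3: 010 → 0  (bit 2 = 0)
position 6: 001 → 0  (bit 1 = 0)
position 5: 000 → 1  (bit 0 = 1)
bits b7..b0 = 11001001 = 201

201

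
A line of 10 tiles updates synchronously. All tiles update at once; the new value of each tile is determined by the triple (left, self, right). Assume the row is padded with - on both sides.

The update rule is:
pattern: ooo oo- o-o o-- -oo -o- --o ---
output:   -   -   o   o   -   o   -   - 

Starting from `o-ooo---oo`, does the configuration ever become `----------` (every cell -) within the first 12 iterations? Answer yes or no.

iteration 1: oo---o----
iteration 2: --o--oo---
iteration 3: --oo---o--
iteration 4: ----o--oo-
iteration 5: ----oo---o
iteration 6: ------o--o
iteration 7: ------oo-o
iteration 8: --------oo
iteration 9: ----------
all cells are - at iteration 9

yes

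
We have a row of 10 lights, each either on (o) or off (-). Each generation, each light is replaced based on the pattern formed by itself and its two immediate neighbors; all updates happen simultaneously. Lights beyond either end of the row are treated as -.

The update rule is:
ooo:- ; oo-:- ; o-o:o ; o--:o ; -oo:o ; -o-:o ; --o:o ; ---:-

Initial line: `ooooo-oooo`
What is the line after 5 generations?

o--ooo-ooo

o----oo---
oo--oo-o--
o-ooo-ooo-
ooo--oo--o
o--ooo-ooo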